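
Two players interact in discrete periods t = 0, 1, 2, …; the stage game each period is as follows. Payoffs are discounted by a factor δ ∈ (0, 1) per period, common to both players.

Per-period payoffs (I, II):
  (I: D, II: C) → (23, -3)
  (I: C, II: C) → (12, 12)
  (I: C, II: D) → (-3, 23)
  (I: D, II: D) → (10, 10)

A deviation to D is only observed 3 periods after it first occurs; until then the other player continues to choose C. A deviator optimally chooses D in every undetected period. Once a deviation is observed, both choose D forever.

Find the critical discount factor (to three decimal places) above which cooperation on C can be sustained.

A deviator earns 23 for 3 periods, then 10 forever; cooperating earns 12 forever. Multiplying the IC by (1−δ):
12 ≥ 23(1−δ^3) + 10δ^3, so 13·δ^3 ≥ 11 and δ^3 ≥ 11/13.
δ ≥ (11/13)^(1/3) ≈ 0.946.

0.946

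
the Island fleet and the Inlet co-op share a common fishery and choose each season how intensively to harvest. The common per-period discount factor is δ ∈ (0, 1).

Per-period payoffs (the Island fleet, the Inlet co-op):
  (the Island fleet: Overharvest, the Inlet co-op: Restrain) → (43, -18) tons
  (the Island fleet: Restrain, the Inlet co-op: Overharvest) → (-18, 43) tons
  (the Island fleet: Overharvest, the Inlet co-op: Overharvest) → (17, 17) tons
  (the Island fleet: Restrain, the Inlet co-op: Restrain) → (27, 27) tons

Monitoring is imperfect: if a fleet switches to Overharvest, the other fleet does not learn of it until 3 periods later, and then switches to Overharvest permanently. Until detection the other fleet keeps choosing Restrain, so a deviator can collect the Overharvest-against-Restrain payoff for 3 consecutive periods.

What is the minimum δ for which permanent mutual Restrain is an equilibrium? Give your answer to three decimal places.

The best deviation is to choose Overharvest for all 3 undetected periods, earning 43 each, then 17 forever once detected.
Deviation value: 43(1−δ^3)/(1−δ) + 17δ^3/(1−δ); cooperation value: 27/(1−δ).
IC: 27 ≥ 43(1−δ^3) + 17δ^3 = 43 − 26δ^3.
So δ^3 ≥ 16/26 = 8/13, giving δ ≥ (8/13)^(1/3) ≈ 0.851.

0.851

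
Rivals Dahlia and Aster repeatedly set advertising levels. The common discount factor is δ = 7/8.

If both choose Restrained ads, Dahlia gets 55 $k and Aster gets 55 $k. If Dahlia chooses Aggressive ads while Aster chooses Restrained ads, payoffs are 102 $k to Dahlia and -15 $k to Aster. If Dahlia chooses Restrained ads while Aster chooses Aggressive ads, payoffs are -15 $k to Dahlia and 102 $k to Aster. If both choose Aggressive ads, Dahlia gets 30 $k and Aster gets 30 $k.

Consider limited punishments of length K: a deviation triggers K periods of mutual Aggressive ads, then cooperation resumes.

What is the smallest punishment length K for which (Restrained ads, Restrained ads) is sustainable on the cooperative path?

3

No profitable deviation requires (55−30)(δ+…+δ^K) ≥ 102−55, i.e. δ+…+δ^K ≥ 47/25 ≈ 1.8800.
With δ = 7/8, the partial sums are K=1: 0.8750, K=2: 1.6406, K=3: 2.3105.
K = 3 is the first length at which the sum reaches 1.8800.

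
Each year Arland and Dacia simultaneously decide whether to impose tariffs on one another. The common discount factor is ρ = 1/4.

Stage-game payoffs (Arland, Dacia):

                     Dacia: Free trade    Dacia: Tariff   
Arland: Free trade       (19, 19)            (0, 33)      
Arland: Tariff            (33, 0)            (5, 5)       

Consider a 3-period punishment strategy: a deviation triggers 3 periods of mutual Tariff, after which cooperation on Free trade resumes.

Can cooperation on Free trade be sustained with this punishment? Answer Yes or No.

IC: ρ+…+ρ^3 ≥ (33−19)/(19−5) = 1.
At ρ = 1/4: partial sum = 0.3281 < 1.0000. Cooperation not sustainable.

No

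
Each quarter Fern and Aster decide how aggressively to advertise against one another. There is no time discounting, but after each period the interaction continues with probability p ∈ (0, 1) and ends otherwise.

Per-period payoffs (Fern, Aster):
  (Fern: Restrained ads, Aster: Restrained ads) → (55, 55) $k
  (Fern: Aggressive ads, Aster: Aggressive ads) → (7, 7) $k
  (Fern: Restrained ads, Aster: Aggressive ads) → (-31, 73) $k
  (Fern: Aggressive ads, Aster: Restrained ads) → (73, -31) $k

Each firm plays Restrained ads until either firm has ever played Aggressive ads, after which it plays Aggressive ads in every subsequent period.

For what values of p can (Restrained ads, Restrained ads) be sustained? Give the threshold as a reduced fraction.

3/11

Expected cooperation value is 55 + p·55 + p²·55 + … = 55/(1−p); deviation gives 73 + p·7/(1−p).
55 ≥ 73(1−p) + 7p ⇒ 66p ≥ 18 ⇒ p ≥ 18/66 = 3/11.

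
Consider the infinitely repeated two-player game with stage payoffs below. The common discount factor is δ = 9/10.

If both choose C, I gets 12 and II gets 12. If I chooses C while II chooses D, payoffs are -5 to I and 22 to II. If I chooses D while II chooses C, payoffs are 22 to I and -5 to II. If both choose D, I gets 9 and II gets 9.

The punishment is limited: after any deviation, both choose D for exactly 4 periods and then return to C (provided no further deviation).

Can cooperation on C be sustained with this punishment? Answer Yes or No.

No

Comparing payoff streams over the 5 periods until play realigns: cooperate → 12(1+δ+…+δ^4); deviate → 22 + 9(δ+…+δ^4).
Cooperation is sustained iff (12−9)(δ+…+δ^4) ≥ 22−12.
δ+…+δ^4 = 9/10·(1−(9/10)^4)/(1−9/10) = 3.0951, and (22−12)/(12−9) = 3.3333.
3.0951 < 3.3333, so cooperation is not sustainable.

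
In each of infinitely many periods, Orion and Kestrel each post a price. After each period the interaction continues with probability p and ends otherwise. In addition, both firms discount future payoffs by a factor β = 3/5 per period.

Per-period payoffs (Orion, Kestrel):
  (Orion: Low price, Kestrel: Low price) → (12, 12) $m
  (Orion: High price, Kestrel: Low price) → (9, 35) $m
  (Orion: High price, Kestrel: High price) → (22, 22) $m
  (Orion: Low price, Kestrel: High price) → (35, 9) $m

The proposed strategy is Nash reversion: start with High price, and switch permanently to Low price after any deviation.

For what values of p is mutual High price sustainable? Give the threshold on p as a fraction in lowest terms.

With continuation probability p and discount β, the effective per-period discount factor is βp.
Grim-trigger IC: βp ≥ (35−22)/(35−12) = 13/23.
So p ≥ (13/23)/(3/5) = 65/69.

65/69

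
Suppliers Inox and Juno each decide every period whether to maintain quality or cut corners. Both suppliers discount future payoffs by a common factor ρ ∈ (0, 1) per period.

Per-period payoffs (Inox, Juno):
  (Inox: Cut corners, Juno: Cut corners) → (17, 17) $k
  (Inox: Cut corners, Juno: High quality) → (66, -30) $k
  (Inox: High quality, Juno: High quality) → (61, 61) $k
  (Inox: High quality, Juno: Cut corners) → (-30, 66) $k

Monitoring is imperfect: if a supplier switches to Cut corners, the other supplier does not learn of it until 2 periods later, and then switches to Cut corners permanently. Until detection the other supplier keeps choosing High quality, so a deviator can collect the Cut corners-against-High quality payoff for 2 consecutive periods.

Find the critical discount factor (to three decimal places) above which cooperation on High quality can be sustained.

A deviator earns 66 for 2 periods, then 17 forever; cooperating earns 61 forever. Multiplying the IC by (1−ρ):
61 ≥ 66(1−ρ^2) + 17ρ^2, so 49·ρ^2 ≥ 5 and ρ^2 ≥ 5/49.
ρ ≥ (5/49)^(1/2) ≈ 0.319.

0.319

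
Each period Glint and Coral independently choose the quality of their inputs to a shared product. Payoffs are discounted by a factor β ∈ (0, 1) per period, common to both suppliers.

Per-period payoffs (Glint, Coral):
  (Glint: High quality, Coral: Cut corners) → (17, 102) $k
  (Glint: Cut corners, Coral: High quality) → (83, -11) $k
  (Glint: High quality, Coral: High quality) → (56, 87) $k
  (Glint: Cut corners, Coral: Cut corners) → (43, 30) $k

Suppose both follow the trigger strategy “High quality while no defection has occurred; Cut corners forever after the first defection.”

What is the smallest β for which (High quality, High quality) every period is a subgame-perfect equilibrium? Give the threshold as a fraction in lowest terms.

27/40

Glint's threshold: (83−56)/(83−43) = 27/40.
Coral's threshold: (102−87)/(102−30) = 5/24.
27/40 > 5/24, so Glint binds and β* = 27/40.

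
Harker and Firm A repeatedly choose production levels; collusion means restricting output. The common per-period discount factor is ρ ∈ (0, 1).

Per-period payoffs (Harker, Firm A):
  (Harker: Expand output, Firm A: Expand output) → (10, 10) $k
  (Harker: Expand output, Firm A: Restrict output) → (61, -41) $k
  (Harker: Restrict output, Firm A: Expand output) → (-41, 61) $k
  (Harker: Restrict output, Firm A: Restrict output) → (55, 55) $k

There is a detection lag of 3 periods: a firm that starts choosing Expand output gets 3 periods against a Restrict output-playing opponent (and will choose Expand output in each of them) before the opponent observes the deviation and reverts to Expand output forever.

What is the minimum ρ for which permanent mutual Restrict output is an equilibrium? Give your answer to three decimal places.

Deviating for the 3 undetected periods gains 61−55 = 6 per period over cooperation, then loses 55−10 = 45 per period forever once punishment starts.
Gain: 6(1 + ρ + … + ρ^2); loss: 45·ρ^3/(1−ρ).
No profitable deviation ⇔ 6(1−ρ^3) ≤ 45·ρ^3, i.e. ρ^3 ≥ 6/(6+45) = 2/17.
Hence ρ ≥ (2/17)^(1/3) ≈ 0.490.

0.490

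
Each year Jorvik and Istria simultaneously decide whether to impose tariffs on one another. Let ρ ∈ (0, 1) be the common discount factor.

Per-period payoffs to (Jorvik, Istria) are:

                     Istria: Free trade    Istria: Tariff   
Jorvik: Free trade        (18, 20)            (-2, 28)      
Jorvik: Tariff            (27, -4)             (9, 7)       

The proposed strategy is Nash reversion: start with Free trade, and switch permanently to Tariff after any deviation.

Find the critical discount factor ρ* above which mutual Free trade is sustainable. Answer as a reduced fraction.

1/2

For Jorvik: deviation gain 27−18 = 9, per-period punishment loss 18−9 = 9. IC gives ρ ≥ 9/18 = 1/2.
For Istria: gain 8, loss 13 per period, so ρ ≥ 8/21.
The tighter constraint is Jorvik's, so cooperation needs ρ ≥ 1/2.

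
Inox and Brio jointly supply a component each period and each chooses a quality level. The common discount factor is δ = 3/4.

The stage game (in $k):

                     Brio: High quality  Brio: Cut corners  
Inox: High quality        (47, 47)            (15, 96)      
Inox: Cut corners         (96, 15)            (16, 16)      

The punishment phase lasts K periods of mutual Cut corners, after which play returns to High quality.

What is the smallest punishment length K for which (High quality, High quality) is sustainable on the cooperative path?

3

Need Σ_{k=1}^{K} δ^k ≥ (96−47)/(47−16) = 1.5806 at δ = 3/4.
At K = 2 the sum is 1.3125 < 1.5806; at K = 3 it is 1.7344 ≥ 1.5806.
So the minimum punishment length is K = 3.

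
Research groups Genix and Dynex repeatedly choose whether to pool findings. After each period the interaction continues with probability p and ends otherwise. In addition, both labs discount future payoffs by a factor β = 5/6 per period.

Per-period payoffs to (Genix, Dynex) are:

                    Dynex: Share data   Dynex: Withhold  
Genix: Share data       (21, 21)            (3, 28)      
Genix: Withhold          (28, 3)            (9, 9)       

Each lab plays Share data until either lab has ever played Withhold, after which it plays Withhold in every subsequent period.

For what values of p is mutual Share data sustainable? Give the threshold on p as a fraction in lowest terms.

42/95

With continuation probability p and discount β, the effective per-period discount factor is βp.
Grim-trigger IC: βp ≥ (28−21)/(28−9) = 7/19.
So p ≥ (7/19)/(5/6) = 42/95.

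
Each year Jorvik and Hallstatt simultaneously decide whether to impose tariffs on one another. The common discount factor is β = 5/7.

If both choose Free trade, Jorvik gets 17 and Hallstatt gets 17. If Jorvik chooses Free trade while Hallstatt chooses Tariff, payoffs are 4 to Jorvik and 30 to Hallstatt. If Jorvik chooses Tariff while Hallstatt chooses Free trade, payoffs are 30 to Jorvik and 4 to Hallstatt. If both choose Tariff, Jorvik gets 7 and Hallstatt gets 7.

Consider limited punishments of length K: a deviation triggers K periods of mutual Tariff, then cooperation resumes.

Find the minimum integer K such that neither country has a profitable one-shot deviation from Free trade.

3

No profitable deviation requires (17−7)(β+…+β^K) ≥ 30−17, i.e. β+…+β^K ≥ 13/10 ≈ 1.3000.
With β = 5/7, the partial sums are K=1: 0.7143, K=2: 1.2245, K=3: 1.5889.
K = 3 is the first length at which the sum reaches 1.3000.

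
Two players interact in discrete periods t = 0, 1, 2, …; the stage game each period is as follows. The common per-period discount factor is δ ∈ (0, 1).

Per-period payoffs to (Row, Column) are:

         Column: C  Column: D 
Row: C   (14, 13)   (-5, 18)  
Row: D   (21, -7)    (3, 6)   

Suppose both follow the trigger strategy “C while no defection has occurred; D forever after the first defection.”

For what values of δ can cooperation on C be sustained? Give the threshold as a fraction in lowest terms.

5/12

Row's threshold: (21−14)/(21−3) = 7/18.
Column's threshold: (18−13)/(18−6) = 5/12.
7/18 < 5/12, so Column binds and δ* = 5/12.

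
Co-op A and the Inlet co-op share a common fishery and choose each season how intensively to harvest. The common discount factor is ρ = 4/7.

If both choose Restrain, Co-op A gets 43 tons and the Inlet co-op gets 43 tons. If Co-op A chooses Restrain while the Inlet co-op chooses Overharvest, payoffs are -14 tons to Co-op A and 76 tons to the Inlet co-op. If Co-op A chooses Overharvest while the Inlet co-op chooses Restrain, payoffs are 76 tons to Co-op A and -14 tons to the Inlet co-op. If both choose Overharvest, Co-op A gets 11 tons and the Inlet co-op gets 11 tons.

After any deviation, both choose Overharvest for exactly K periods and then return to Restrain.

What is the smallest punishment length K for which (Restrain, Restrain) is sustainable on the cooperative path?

IC: ρ(1−ρ^K)/(1−ρ) ≥ (76−43)/(43−11) = 33/32.
With ρ = 4/7: need 1 − ρ^K ≥ 33/32·(1−4/7)/(4/7), i.e. ρ^K ≤ 0.2266.
Since (4/7)^2 = 0.3265 and (4/7)^3 = 0.1866, the smallest such K is 3.

3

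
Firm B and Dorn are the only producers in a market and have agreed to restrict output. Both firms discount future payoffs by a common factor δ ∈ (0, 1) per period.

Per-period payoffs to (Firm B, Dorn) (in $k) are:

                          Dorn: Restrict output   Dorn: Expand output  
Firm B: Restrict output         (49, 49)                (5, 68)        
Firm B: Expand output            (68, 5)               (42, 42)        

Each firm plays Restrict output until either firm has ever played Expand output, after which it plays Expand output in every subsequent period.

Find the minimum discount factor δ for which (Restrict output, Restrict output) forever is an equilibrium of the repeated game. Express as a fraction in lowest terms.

19/26

Cooperation forever yields 49 each period: 49/(1−δ).
Deviating yields 68 once, then 42 forever: 68 + 42δ/(1−δ).
No profitable deviation requires 49/(1−δ) ≥ 68 + 42δ/(1−δ).
Multiplying by (1−δ): 49 ≥ 68(1−δ) + 42δ = 68 − 26δ.
So 26δ ≥ 19, i.e. δ ≥ 19/26.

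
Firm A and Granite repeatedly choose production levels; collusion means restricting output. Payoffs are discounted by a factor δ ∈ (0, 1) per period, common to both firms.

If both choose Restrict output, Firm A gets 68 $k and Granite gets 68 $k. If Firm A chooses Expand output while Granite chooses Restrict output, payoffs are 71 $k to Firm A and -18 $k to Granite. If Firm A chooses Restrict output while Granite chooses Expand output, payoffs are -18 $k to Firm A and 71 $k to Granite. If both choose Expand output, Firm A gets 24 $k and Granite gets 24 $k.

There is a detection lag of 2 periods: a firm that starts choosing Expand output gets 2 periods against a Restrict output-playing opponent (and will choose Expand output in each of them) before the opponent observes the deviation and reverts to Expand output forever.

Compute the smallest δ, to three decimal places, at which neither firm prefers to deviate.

A deviator earns 71 for 2 periods, then 24 forever; cooperating earns 68 forever. Multiplying the IC by (1−δ):
68 ≥ 71(1−δ^2) + 24δ^2, so 47·δ^2 ≥ 3 and δ^2 ≥ 3/47.
δ ≥ (3/47)^(1/2) ≈ 0.253.

0.253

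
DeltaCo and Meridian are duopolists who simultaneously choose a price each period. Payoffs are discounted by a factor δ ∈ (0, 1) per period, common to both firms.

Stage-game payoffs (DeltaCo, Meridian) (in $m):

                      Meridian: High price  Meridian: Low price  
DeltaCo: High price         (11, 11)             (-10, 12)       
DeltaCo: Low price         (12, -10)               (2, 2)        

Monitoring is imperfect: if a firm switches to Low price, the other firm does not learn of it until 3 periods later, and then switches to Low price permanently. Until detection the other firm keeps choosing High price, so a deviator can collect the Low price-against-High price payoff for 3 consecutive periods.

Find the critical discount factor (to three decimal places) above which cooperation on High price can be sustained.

0.464

The best deviation is to choose Low price for all 3 undetected periods, earning 12 each, then 2 forever once detected.
Deviation value: 12(1−δ^3)/(1−δ) + 2δ^3/(1−δ); cooperation value: 11/(1−δ).
IC: 11 ≥ 12(1−δ^3) + 2δ^3 = 12 − 10δ^3.
So δ^3 ≥ 1/10, giving δ ≥ (1/10)^(1/3) ≈ 0.464.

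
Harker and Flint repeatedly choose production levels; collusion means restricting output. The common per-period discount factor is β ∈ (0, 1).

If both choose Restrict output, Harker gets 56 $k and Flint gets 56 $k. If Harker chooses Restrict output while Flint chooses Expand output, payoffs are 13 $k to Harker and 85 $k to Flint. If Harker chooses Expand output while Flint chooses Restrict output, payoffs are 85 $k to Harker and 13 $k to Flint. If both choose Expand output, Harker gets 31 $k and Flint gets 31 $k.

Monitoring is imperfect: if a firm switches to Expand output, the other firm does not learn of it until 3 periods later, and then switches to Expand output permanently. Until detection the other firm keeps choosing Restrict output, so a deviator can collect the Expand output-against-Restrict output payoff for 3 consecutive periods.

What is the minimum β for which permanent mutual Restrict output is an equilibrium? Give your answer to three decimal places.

A deviator earns 85 for 3 periods, then 31 forever; cooperating earns 56 forever. Multiplying the IC by (1−β):
56 ≥ 85(1−β^3) + 31β^3, so 54·β^3 ≥ 29 and β^3 ≥ 29/54.
β ≥ (29/54)^(1/3) ≈ 0.813.

0.813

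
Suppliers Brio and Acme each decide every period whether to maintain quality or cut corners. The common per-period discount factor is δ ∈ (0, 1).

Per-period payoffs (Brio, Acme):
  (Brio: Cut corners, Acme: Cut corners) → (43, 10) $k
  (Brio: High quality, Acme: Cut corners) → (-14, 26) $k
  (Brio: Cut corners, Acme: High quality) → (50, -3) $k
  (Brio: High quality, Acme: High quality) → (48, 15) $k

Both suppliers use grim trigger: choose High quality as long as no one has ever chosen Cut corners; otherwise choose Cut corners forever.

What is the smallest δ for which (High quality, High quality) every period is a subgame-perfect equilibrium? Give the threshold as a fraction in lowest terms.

For Brio: deviation gain 50−48 = 2, per-period punishment loss 48−43 = 5. IC gives δ ≥ 2/7.
For Acme: gain 11, loss 5 per period, so δ ≥ 11/16.
The tighter constraint is Acme's, so cooperation needs δ ≥ 11/16.

11/16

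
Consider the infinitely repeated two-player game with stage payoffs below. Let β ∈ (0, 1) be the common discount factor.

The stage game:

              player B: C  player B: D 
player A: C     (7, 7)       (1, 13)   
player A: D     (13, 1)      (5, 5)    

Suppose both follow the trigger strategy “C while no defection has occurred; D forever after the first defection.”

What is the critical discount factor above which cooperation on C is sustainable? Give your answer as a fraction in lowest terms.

3/4

Cooperation forever yields 7 each period: 7/(1−β).
Deviating yields 13 once, then 5 forever: 13 + 5β/(1−β).
No profitable deviation requires 7/(1−β) ≥ 13 + 5β/(1−β).
Multiplying by (1−β): 7 ≥ 13(1−β) + 5β = 13 − 8β.
So 8β ≥ 6, i.e. β ≥ 6/8 = 3/4.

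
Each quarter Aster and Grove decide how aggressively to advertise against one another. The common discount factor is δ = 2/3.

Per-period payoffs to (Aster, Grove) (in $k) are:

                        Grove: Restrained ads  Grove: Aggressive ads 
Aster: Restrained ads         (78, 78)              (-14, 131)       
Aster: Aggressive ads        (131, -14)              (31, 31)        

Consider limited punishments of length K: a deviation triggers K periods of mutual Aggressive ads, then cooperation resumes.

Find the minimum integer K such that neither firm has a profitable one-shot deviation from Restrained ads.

Need Σ_{k=1}^{K} δ^k ≥ (131−78)/(78−31) = 1.1277 at δ = 2/3.
At K = 2 the sum is 1.1111 < 1.1277; at K = 3 it is 1.4074 ≥ 1.1277.
So the minimum punishment length is K = 3.

3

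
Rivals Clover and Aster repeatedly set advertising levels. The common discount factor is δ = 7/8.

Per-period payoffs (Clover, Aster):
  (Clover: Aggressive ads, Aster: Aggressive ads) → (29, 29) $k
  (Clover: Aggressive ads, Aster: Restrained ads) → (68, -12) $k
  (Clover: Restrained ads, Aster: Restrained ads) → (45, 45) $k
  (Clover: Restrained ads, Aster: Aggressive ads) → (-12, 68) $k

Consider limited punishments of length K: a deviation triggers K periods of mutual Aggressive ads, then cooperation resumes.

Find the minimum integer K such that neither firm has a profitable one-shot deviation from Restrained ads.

Need Σ_{k=1}^{K} δ^k ≥ (68−45)/(45−29) = 1.4375 at δ = 7/8.
At K = 1 the sum is 0.8750 < 1.4375; at K = 2 it is 1.6406 ≥ 1.4375.
So the minimum punishment length is K = 2.

2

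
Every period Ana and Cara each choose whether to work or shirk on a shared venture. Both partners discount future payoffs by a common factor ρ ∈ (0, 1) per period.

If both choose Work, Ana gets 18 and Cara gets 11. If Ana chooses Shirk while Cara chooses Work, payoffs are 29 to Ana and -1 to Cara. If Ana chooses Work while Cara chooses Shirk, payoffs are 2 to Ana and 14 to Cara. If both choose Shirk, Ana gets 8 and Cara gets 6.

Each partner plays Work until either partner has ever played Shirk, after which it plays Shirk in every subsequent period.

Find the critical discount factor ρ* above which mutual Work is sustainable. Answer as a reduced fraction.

11/21

Ana's threshold: (29−18)/(29−8) = 11/21.
Cara's threshold: (14−11)/(14−6) = 3/8.
11/21 > 3/8, so Ana binds and ρ* = 11/21.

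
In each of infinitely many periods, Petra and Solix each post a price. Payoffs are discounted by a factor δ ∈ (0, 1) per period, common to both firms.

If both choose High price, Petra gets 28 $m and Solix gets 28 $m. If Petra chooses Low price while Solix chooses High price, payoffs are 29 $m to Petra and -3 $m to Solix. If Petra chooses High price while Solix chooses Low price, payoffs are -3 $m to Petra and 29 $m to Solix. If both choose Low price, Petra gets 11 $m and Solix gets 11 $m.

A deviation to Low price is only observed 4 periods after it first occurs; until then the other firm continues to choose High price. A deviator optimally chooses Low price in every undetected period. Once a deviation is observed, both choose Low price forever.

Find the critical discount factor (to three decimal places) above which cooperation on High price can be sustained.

0.485

The best deviation is to choose Low price for all 4 undetected periods, earning 29 each, then 11 forever once detected.
Deviation value: 29(1−δ^4)/(1−δ) + 11δ^4/(1−δ); cooperation value: 28/(1−δ).
IC: 28 ≥ 29(1−δ^4) + 11δ^4 = 29 − 18δ^4.
So δ^4 ≥ 1/18, giving δ ≥ (1/18)^(1/4) ≈ 0.485.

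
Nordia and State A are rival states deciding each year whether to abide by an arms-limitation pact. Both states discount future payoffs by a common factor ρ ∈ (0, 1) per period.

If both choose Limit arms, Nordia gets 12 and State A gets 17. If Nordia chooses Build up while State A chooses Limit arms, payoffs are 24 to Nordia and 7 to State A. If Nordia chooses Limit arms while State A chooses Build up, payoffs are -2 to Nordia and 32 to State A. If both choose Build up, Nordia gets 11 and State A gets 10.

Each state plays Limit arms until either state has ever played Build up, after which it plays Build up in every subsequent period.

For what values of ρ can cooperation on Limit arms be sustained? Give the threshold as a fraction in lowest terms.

For Nordia: deviation gain 24−12 = 12, per-period punishment loss 12−11 = 1. IC gives ρ ≥ 12/13.
For State A: gain 15, loss 7 per period, so ρ ≥ 15/22.
The tighter constraint is Nordia's, so cooperation needs ρ ≥ 12/13.

12/13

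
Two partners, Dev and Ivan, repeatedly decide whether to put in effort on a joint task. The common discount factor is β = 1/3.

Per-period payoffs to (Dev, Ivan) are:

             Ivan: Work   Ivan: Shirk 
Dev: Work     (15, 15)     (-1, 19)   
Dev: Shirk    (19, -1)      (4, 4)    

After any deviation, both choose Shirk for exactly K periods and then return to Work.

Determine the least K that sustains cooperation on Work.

No profitable deviation requires (15−4)(β+…+β^K) ≥ 19−15, i.e. β+…+β^K ≥ 4/11 ≈ 0.3636.
With β = 1/3, the partial sums are K=1: 0.3333, K=2: 0.4444.
K = 2 is the first length at which the sum reaches 0.3636.

2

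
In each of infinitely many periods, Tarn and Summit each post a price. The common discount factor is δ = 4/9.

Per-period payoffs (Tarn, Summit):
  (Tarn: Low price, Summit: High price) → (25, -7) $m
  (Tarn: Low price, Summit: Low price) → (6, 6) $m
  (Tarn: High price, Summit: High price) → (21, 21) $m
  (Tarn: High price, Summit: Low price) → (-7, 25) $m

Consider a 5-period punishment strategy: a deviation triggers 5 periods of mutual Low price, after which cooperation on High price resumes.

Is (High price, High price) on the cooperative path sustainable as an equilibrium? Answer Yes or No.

Yes

Comparing payoff streams over the 6 periods until play realigns: cooperate → 21(1+δ+…+δ^5); deviate → 25 + 6(δ+…+δ^5).
Cooperation is sustained iff (21−6)(δ+…+δ^5) ≥ 25−21.
δ+…+δ^5 = 4/9·(1−(4/9)^5)/(1−4/9) = 0.7861, and (25−21)/(21−6) = 0.2667.
0.7861 ≥ 0.2667, so cooperation is sustainable.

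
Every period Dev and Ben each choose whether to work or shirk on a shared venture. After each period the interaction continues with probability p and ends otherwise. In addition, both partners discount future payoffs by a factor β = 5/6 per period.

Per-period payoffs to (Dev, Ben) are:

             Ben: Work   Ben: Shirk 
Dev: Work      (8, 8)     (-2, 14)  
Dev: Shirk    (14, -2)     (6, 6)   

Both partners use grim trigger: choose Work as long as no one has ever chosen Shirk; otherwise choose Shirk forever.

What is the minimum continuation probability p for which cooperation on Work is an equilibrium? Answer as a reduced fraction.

Expected continuation weight on next period's payoff is β·p = 5/6·p, which plays the role of the discount factor.
Cooperation requires 5/6·p ≥ (14−8)/(14−6) = 3/4, hence p ≥ 9/10.

9/10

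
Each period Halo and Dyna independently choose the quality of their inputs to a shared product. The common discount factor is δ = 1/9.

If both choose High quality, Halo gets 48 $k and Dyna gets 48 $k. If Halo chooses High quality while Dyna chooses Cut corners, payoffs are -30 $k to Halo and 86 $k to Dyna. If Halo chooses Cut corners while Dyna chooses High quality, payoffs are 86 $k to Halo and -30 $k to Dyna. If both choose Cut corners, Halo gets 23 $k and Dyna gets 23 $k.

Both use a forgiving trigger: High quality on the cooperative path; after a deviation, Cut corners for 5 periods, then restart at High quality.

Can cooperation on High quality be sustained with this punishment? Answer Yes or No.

No

Comparing payoff streams over the 6 periods until play realigns: cooperate → 48(1+δ+…+δ^5); deviate → 86 + 23(δ+…+δ^5).
Cooperation is sustained iff (48−23)(δ+…+δ^5) ≥ 86−48.
δ+…+δ^5 = 1/9·(1−(1/9)^5)/(1−1/9) = 0.1250, and (86−48)/(48−23) = 1.5200.
0.1250 < 1.5200, so cooperation is not sustainable.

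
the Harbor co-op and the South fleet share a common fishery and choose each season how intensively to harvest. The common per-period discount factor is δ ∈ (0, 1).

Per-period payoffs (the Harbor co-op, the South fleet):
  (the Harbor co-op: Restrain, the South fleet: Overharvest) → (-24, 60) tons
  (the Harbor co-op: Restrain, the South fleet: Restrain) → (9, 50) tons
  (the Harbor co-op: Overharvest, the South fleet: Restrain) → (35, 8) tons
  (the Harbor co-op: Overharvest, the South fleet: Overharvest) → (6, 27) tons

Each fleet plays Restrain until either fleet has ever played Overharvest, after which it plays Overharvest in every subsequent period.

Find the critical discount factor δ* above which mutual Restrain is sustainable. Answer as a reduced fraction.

26/29

the Harbor co-op: cooperation gives 9 each period; deviation gives 35 once then 6 forever.
  9/(1−δ) ≥ 35 + 6δ/(1−δ) ⇒ δ ≥ 26/29.
the South fleet: cooperation gives 50 each period; deviation gives 60 once then 27 forever.
  δ ≥ 10/33.
Both must hold, so the binding constraint is the Harbor co-op's: δ ≥ 26/29.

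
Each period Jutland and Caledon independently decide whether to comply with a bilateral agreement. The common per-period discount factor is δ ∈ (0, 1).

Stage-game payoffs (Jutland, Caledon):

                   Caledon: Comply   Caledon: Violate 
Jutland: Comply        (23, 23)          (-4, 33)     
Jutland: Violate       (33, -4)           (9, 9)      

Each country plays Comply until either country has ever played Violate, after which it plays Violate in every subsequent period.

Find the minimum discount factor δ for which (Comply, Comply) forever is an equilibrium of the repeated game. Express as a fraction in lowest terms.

5/12

Cooperation forever yields 23 each period: 23/(1−δ).
Deviating yields 33 once, then 9 forever: 33 + 9δ/(1−δ).
No profitable deviation requires 23/(1−δ) ≥ 33 + 9δ/(1−δ).
Multiplying by (1−δ): 23 ≥ 33(1−δ) + 9δ = 33 − 24δ.
So 24δ ≥ 10, i.e. δ ≥ 10/24 = 5/12.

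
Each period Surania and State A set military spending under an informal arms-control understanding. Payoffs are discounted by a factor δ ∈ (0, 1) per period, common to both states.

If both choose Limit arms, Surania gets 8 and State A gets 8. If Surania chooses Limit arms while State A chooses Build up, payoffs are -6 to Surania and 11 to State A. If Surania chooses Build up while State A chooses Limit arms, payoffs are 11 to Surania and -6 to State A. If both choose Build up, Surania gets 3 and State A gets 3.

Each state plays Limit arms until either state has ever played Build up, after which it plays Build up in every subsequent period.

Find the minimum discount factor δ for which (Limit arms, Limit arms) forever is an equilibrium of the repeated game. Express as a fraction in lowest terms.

3/8

One-period gain from deviating is 11 − 8 = 3. The loss is 8 − 3 = 5 in every subsequent period, with present value 5·δ/(1−δ).
Deviation is unprofitable when 5·δ/(1−δ) ≥ 3, i.e. δ/(1−δ) ≥ 3/5.
Equivalently δ ≥ 3/(3+5) = 3/8.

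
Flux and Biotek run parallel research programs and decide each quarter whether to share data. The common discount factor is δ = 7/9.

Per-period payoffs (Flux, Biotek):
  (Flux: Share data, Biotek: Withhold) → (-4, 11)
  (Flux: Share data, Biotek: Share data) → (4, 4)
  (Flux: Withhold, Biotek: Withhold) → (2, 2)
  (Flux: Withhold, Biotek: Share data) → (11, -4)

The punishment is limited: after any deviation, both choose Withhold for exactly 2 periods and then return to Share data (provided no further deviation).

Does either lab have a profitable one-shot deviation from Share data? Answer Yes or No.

Yes

IC: δ+…+δ^2 ≥ (11−4)/(4−2) = 7/2.
At δ = 7/9: partial sum = 1.3827 < 3.5000. Cooperation not sustainable.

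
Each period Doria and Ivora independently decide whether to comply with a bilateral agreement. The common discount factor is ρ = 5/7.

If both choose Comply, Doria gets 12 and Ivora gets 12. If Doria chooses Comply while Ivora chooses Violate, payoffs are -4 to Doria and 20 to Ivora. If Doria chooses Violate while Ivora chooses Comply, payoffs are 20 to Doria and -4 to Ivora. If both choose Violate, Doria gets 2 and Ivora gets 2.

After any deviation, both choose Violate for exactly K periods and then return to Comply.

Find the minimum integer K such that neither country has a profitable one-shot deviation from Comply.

No profitable deviation requires (12−2)(ρ+…+ρ^K) ≥ 20−12, i.e. ρ+…+ρ^K ≥ 4/5 ≈ 0.8000.
With ρ = 5/7, the partial sums are K=1: 0.7143, K=2: 1.2245.
K = 2 is the first length at which the sum reaches 0.8000.

2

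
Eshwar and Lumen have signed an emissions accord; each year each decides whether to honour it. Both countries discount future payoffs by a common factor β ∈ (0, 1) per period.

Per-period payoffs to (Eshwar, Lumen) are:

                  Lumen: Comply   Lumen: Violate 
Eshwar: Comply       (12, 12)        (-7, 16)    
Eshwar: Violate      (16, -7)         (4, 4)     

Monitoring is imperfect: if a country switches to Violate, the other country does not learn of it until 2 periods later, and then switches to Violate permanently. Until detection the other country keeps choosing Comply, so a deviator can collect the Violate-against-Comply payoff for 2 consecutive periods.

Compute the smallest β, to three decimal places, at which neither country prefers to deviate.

0.577

Deviating for the 2 undetected periods gains 16−12 = 4 per period over cooperation, then loses 12−4 = 8 per period forever once punishment starts.
Gain: 4(1 + β + … + β^1); loss: 8·β^2/(1−β).
No profitable deviation ⇔ 4(1−β^2) ≤ 8·β^2, i.e. β^2 ≥ 4/(4+8) = 1/3.
Hence β ≥ (1/3)^(1/2) ≈ 0.577.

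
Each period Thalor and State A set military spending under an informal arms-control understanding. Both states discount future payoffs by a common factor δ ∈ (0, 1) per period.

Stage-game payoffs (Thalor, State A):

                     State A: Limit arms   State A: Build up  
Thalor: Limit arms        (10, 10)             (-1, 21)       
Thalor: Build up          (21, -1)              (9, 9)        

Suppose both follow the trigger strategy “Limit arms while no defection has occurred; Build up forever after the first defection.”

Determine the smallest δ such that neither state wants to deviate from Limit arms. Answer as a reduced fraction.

Cooperation forever yields 10 each period: 10/(1−δ).
Deviating yields 21 once, then 9 forever: 21 + 9δ/(1−δ).
No profitable deviation requires 10/(1−δ) ≥ 21 + 9δ/(1−δ).
Multiplying by (1−δ): 10 ≥ 21(1−δ) + 9δ = 21 − 12δ.
So 12δ ≥ 11, i.e. δ ≥ 11/12.

11/12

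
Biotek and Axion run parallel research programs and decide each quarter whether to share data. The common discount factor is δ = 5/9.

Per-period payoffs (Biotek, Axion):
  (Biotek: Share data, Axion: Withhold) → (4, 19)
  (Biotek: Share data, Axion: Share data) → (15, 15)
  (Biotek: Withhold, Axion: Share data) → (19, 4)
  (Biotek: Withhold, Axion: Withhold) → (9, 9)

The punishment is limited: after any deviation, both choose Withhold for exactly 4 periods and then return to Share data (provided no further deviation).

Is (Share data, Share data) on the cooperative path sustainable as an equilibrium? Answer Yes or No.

Yes

Comparing payoff streams over the 5 periods until play realigns: cooperate → 15(1+δ+…+δ^4); deviate → 19 + 9(δ+…+δ^4).
Cooperation is sustained iff (15−9)(δ+…+δ^4) ≥ 19−15.
δ+…+δ^4 = 5/9·(1−(5/9)^4)/(1−5/9) = 1.1309, and (19−15)/(15−9) = 0.6667.
1.1309 ≥ 0.6667, so cooperation is sustainable.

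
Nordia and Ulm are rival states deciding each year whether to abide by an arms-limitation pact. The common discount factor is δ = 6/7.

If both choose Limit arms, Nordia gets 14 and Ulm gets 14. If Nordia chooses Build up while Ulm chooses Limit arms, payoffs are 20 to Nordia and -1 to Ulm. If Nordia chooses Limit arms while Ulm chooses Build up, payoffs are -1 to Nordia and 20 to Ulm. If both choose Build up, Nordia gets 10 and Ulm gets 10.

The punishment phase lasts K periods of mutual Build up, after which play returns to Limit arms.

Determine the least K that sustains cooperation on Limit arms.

2

No profitable deviation requires (14−10)(δ+…+δ^K) ≥ 20−14, i.e. δ+…+δ^K ≥ 3/2 ≈ 1.5000.
With δ = 6/7, the partial sums are K=1: 0.8571, K=2: 1.5918.
K = 2 is the first length at which the sum reaches 1.5000.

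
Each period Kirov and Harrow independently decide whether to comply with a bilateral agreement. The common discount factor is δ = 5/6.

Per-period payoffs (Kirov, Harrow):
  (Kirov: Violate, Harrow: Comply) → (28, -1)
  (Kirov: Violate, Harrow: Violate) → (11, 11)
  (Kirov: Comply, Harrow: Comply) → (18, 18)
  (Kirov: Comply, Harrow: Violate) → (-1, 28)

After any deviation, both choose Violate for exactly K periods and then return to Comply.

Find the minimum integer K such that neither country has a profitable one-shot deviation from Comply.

Need Σ_{k=1}^{K} δ^k ≥ (28−18)/(18−11) = 1.4286 at δ = 5/6.
At K = 1 the sum is 0.8333 < 1.4286; at K = 2 it is 1.5278 ≥ 1.4286.
So the minimum punishment length is K = 2.

2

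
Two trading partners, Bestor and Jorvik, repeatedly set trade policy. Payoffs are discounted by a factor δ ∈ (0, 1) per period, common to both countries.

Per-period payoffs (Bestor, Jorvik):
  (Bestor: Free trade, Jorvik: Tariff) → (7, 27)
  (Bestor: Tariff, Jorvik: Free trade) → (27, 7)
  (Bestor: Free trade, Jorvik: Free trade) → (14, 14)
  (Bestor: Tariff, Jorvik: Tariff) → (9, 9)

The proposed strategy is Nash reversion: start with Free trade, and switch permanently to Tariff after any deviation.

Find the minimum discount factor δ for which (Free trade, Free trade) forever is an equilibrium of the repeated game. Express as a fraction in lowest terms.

13/18

One-period gain from deviating is 27 − 14 = 13. The loss is 14 − 9 = 5 in every subsequent period, with present value 5·δ/(1−δ).
Deviation is unprofitable when 5·δ/(1−δ) ≥ 13, i.e. δ/(1−δ) ≥ 13/5.
Equivalently δ ≥ 13/(13+5) = 13/18.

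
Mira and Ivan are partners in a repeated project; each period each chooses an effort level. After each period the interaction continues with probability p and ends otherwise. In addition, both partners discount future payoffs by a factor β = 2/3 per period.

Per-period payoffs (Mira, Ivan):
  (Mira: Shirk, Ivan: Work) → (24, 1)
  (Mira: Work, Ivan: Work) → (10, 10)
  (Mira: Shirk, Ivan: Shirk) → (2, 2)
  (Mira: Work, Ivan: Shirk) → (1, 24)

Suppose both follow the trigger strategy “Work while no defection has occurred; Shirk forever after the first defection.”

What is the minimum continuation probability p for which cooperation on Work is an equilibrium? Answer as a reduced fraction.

21/22

With continuation probability p and discount β, the effective per-period discount factor is βp.
Grim-trigger IC: βp ≥ (24−10)/(24−2) = 7/11.
So p ≥ (7/11)/(2/3) = 21/22.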